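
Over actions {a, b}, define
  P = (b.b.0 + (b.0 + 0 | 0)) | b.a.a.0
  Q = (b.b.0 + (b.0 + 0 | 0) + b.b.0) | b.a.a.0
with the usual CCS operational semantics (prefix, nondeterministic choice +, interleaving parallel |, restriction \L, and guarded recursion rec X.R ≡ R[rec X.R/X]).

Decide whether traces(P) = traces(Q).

traces(P) = traces(Q)

Reachable graph of P (12 states):
  m0 = (b.b.0 + (b.0 + 0 | 0)) | b.a.a.0 | -b-> m1, -b-> m2, -b-> m3
  m1 = (b.b.0 + (b.0 + 0 | 0)) | a.a.0 | -a-> m4, -b-> m5, -b-> m6
  m2 = 0 | b.a.a.0 | -b-> m5
  m3 = b.0 | b.a.a.0 | -b-> m2, -b-> m6
  m4 = (b.b.0 + (b.0 + 0 | 0)) | a.0 | -a-> m7, -b-> m8, -b-> m9
  m5 = 0 | a.a.0 | -a-> m8
  m6 = b.0 | a.a.0 | -a-> m9, -b-> m5
  m7 = (b.b.0 + (b.0 + 0 | 0)) | 0 | -b-> m10, -b-> m11
  m8 = 0 | a.0 | -a-> m10
  m9 = b.0 | a.0 | -a-> m11, -b-> m8
  m10 = 0 | 0 | stopped
  m11 = b.0 | 0 | -b-> m10
Reachable graph of Q (12 states):
  n0 = (b.b.0 + (b.0 + 0 | 0) + b.b.0) | b.a.a.0 | -b-> n1, -b-> n2, -b-> n3
  n1 = (b.b.0 + (b.0 + 0 | 0) + b.b.0) | a.a.0 | -a-> n4, -b-> n5, -b-> n6
  n2 = 0 | b.a.a.0 | -b-> n5
  n3 = b.0 | b.a.a.0 | -b-> n2, -b-> n6
  n4 = (b.b.0 + (b.0 + 0 | 0) + b.b.0) | a.0 | -a-> n7, -b-> n8, -b-> n9
  n5 = 0 | a.a.0 | -a-> n8
  n6 = b.0 | a.a.0 | -a-> n9, -b-> n5
  n7 = (b.b.0 + (b.0 + 0 | 0) + b.b.0) | 0 | -b-> n10, -b-> n11
  n8 = 0 | a.0 | -a-> n10
  n9 = b.0 | a.0 | -a-> n11, -b-> n8
  n10 = 0 | 0 | stopped
  n11 = b.0 | 0 | -b-> n10
Partition-refinement fixed point:
  B0 = {m0, n0}
  B1 = {m2, n2}
  B2 = {m5, n5}
  B3 = {m8, n8}
  B4 = {m10, n10}
  B5 = {m1, n1}
  B6 = {m6, n6}
  B7 = {m9, n9}
  B8 = {m11, n11}
  B9 = {m4, n4}
  B10 = {m7, n7}
  B11 = {m3, n3}
m0 ∈ B0, n0 ∈ B0 → same block
Bisimilar ⇒ trace-equivalent.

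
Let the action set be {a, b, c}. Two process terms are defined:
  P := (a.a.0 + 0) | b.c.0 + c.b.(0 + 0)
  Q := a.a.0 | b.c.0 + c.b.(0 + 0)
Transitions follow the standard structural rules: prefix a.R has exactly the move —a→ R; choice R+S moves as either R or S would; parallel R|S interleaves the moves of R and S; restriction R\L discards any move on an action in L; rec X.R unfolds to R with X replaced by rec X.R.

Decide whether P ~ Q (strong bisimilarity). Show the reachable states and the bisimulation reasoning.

P ~ Q

LTS(P): 11 reachable states
  p0 = (a.a.0 + 0) | b.c.0 + c.b.(0 + 0) :: =a=> p1, =b=> p2, =c=> p3
  p1 = a.0 | b.c.0 :: =a=> p4, =b=> p5
  p2 = (a.a.0 + 0) | c.0 :: =a=> p5, =c=> p6
  p3 = b.(0 + 0) :: =b=> p7
  p4 = 0 | b.c.0 :: =b=> p8
  p5 = a.0 | c.0 :: =a=> p8, =c=> p9
  p6 = (a.a.0 + 0) | 0 :: =a=> p9
  p7 = 0 + 0 :: (no moves)
  p8 = 0 | c.0 :: =c=> p10
  p9 = a.0 | 0 :: =a=> p10
  p10 = 0 | 0 :: (no moves)
LTS(Q): 11 reachable states
  q0 = a.a.0 | b.c.0 + c.b.(0 + 0) :: =a=> q1, =b=> q2, =c=> q3
  q1 = a.0 | b.c.0 :: =a=> q4, =b=> q5
  q2 = a.a.0 | c.0 :: =a=> q5, =c=> q6
  q3 = b.(0 + 0) :: =b=> q7
  q4 = 0 | b.c.0 :: =b=> q8
  q5 = a.0 | c.0 :: =a=> q8, =c=> q9
  q6 = a.a.0 | 0 :: =a=> q9
  q7 = 0 + 0 :: (no moves)
  q8 = 0 | c.0 :: =c=> q10
  q9 = a.0 | 0 :: =a=> q10
  q10 = 0 | 0 :: (no moves)
Bisimilarity quotient blocks:
  B0 = {p0, q0}
  B1 = {p3, q3}
  B2 = {p10, p7, q10, q7}
  B3 = {p1, q1}
  B4 = {p5, q5}
  B5 = {p9, q9}
  B6 = {p8, q8}
  B7 = {p4, q4}
  B8 = {p2, q2}
  B9 = {p6, q6}
p0 ∈ B0, q0 ∈ B0 → same block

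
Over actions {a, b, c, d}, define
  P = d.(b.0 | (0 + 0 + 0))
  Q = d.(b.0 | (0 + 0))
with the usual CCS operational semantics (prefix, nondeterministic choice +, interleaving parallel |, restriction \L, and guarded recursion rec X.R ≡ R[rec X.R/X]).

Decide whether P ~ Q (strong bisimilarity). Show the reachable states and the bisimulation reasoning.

bisimilar

Reachable graph of P (3 states):
  s0 = d.(b.0 | (0 + 0 + 0)) :: -d-> s1
  s1 = b.0 | (0 + 0 + 0) :: -b-> s2
  s2 = 0 | (0 + 0 + 0) :: (no moves)
Reachable graph of Q (3 states):
  t0 = d.(b.0 | (0 + 0)) :: -d-> t1
  t1 = b.0 | (0 + 0) :: -b-> t2
  t2 = 0 | (0 + 0) :: (no moves)
Partition-refinement fixed point:
  B0 = {s0, t0}
  B1 = {s1, t1}
  B2 = {s2, t2}
s0 ∈ B0, t0 ∈ B0 → same block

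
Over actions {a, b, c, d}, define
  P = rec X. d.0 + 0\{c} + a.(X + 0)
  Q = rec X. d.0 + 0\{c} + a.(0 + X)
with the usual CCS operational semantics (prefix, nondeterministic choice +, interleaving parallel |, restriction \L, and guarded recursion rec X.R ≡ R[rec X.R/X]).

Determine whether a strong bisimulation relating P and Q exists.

P ~ Q

LTS(P): 3 reachable states
  u0 = rec X. d.0 + 0\{c} + a.(X + 0) :: =a=> u1, =d=> u2
  u1 = (rec X. d.0 + 0\{c} + a.(X + 0)) + 0 :: =a=> u1, =d=> u2
  u2 = 0 :: (no moves)
LTS(Q): 3 reachable states
  v0 = rec X. d.0 + 0\{c} + a.(0 + X) :: =a=> v1, =d=> v2
  v1 = 0 + (rec X. d.0 + 0\{c} + a.(0 + X)) :: =a=> v1, =d=> v2
  v2 = 0 :: (no moves)
Partition-refinement fixed point:
  B0 = {u0, u1, v0, v1}
  B1 = {u2, v2}
u0 ∈ B0, v0 ∈ B0 → same block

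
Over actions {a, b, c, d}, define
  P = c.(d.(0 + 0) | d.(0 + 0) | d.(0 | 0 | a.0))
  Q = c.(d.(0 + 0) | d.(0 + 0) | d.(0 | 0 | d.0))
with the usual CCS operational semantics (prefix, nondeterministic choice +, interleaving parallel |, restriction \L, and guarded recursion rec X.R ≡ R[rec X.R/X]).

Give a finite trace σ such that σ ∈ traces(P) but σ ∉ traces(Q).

cda

P's transition system — 13 states:
  p0 = c.(d.(0 + 0) | d.(0 + 0) | d.(0 | 0 | a.0)) :: --c--▸ p1
  p1 = d.(0 + 0) | d.(0 + 0) | d.(0 | 0 | a.0) :: --d--▸ p2, --d--▸ p3, --d--▸ p4
  p2 = (0 + 0) | d.(0 + 0) | d.(0 | 0 | a.0) :: --d--▸ p5, --d--▸ p6
  p3 = d.(0 + 0) | (0 + 0) | d.(0 | 0 | a.0) :: --d--▸ p5, --d--▸ p7
  p4 = d.(0 + 0) | d.(0 + 0) | (0 | 0 | a.0) :: --a--▸ p8, --d--▸ p6, --d--▸ p7
  p5 = (0 + 0) | (0 + 0) | d.(0 | 0 | a.0) :: --d--▸ p9
  p6 = (0 + 0) | d.(0 + 0) | (0 | 0 | a.0) :: --a--▸ p10, --d--▸ p9
  p7 = d.(0 + 0) | (0 + 0) | (0 | 0 | a.0) :: --a--▸ p11, --d--▸ p9
  p8 = d.(0 + 0) | d.(0 + 0) | (0 | 0 | 0) :: --d--▸ p10, --d--▸ p11
  p9 = (0 + 0) | (0 + 0) | (0 | 0 | a.0) :: --a--▸ p12
  p10 = (0 + 0) | d.(0 + 0) | (0 | 0 | 0) :: --d--▸ p12
  p11 = d.(0 + 0) | (0 + 0) | (0 | 0 | 0) :: --d--▸ p12
  p12 = (0 + 0) | (0 + 0) | (0 | 0 | 0) :: ∅
Q's transition system — 13 states:
  q0 = c.(d.(0 + 0) | d.(0 + 0) | d.(0 | 0 | d.0)) :: --c--▸ q1
  q1 = d.(0 + 0) | d.(0 + 0) | d.(0 | 0 | d.0) :: --d--▸ q2, --d--▸ q3, --d--▸ q4
  q2 = (0 + 0) | d.(0 + 0) | d.(0 | 0 | d.0) :: --d--▸ q5, --d--▸ q6
  q3 = d.(0 + 0) | (0 + 0) | d.(0 | 0 | d.0) :: --d--▸ q5, --d--▸ q7
  q4 = d.(0 + 0) | d.(0 + 0) | (0 | 0 | d.0) :: --d--▸ q6, --d--▸ q7, --d--▸ q8
  q5 = (0 + 0) | (0 + 0) | d.(0 | 0 | d.0) :: --d--▸ q9
  q6 = (0 + 0) | d.(0 + 0) | (0 | 0 | d.0) :: --d--▸ q10, --d--▸ q9
  q7 = d.(0 + 0) | (0 + 0) | (0 | 0 | d.0) :: --d--▸ q11, --d--▸ q9
  q8 = d.(0 + 0) | d.(0 + 0) | (0 | 0 | 0) :: --d--▸ q10, --d--▸ q11
  q9 = (0 + 0) | (0 + 0) | (0 | 0 | d.0) :: --d--▸ q12
  q10 = (0 + 0) | d.(0 + 0) | (0 | 0 | 0) :: --d--▸ q12
  q11 = d.(0 + 0) | (0 + 0) | (0 | 0 | 0) :: --d--▸ q12
  q12 = (0 + 0) | (0 + 0) | (0 | 0 | 0) :: ∅
Executing cda from P (initial set {p0}):
  after c @ step 1: {p1}
  after d @ step 2: {p2, p3, p4}
  after a @ step 3: {p8}
  P completes σ.
Executing cda from Q (initial set {q0}):
  after c @ step 1: {q1}
  after d @ step 2: {q2, q3, q4}
  after a @ step 3: ∅  — Q cannot continue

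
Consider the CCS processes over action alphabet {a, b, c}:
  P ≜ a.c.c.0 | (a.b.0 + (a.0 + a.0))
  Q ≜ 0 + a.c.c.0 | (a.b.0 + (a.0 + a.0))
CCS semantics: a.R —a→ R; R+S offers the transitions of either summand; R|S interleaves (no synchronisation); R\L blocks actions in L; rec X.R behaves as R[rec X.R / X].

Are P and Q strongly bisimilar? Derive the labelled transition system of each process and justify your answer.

bisimilar

P's transition system — 12 states:
  u0 = a.c.c.0 | (a.b.0 + (a.0 + a.0)) → --a--▸ u1, --a--▸ u2, --a--▸ u3
  u1 = a.c.c.0 | 0 → --a--▸ u4
  u2 = a.c.c.0 | b.0 → --a--▸ u5, --b--▸ u1
  u3 = c.c.0 | (a.b.0 + (a.0 + a.0)) → --a--▸ u4, --a--▸ u5, --c--▸ u6
  u4 = c.c.0 | 0 → --c--▸ u7
  u5 = c.c.0 | b.0 → --b--▸ u4, --c--▸ u8
  u6 = c.0 | (a.b.0 + (a.0 + a.0)) → --a--▸ u7, --a--▸ u8, --c--▸ u9
  u7 = c.0 | 0 → --c--▸ u10
  u8 = c.0 | b.0 → --b--▸ u7, --c--▸ u11
  u9 = 0 | (a.b.0 + (a.0 + a.0)) → --a--▸ u10, --a--▸ u11
  u10 = 0 | 0 → ∅
  u11 = 0 | b.0 → --b--▸ u10
Q's transition system — 12 states:
  v0 = 0 + a.c.c.0 | (a.b.0 + (a.0 + a.0)) → --a--▸ v1, --a--▸ v2, --a--▸ v3
  v1 = a.c.c.0 | 0 → --a--▸ v4
  v2 = a.c.c.0 | b.0 → --a--▸ v5, --b--▸ v1
  v3 = c.c.0 | (a.b.0 + (a.0 + a.0)) → --a--▸ v4, --a--▸ v5, --c--▸ v6
  v4 = c.c.0 | 0 → --c--▸ v7
  v5 = c.c.0 | b.0 → --b--▸ v4, --c--▸ v8
  v6 = c.0 | (a.b.0 + (a.0 + a.0)) → --a--▸ v7, --a--▸ v8, --c--▸ v9
  v7 = c.0 | 0 → --c--▸ v10
  v8 = c.0 | b.0 → --b--▸ v7, --c--▸ v11
  v9 = 0 | (a.b.0 + (a.0 + a.0)) → --a--▸ v10, --a--▸ v11
  v10 = 0 | 0 → ∅
  v11 = 0 | b.0 → --b--▸ v10
Partition-refinement fixed point:
  B0 = {u0, v0}
  B1 = {u3, v3}
  B2 = {u5, v5}
  B3 = {u8, v8}
  B4 = {u11, v11}
  B5 = {u10, v10}
  B6 = {u7, v7}
  B7 = {u4, v4}
  B8 = {u6, v6}
  B9 = {u9, v9}
  B10 = {u1, v1}
  B11 = {u2, v2}
u0 ∈ B0, v0 ∈ B0 → same block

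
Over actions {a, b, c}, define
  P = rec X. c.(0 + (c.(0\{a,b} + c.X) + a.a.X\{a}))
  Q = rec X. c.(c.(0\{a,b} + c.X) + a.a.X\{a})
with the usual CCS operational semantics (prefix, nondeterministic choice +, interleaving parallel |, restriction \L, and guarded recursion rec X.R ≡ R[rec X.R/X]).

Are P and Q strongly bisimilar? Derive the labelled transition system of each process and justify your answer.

LTS(P): 7 reachable states
  m0 = rec X. c.(0 + (c.(0\{a,b} + c.X) + a.a.X\{a})) → —c→ m1
  m1 = 0 + (c.(0\{a,b} + c.(rec X. c.(0 + (c.(0\{a,b} + c.X) + a.a.X\{a})))) + a.a.(rec X. c.(0 + (c.(0\{a,b} + c.X) + a.a.X\{a})))\{a}) → —a→ m2, —c→ m3
  m2 = a.(rec X. c.(0 + (c.(0\{a,b} + c.X) + a.a.X\{a})))\{a} → —a→ m4
  m3 = 0\{a,b} + c.(rec X. c.(0 + (c.(0\{a,b} + c.X) + a.a.X\{a}))) → —c→ m0
  m4 = (rec X. c.(0 + (c.(0\{a,b} + c.X) + a.a.X\{a})))\{a} → —c→ m5
  m5 = (0 + (c.(0\{a,b} + c.(rec X. c.(0 + (c.(0\{a,b} + c.X) + a.a.X\{a})))) + a.a.(rec X. c.(0 + (c.(0\{a,b} + c.X) + a.a.X\{a})))\{a}))\{a} → —c→ m6
  m6 = (0\{a,b} + c.(rec X. c.(0 + (c.(0\{a,b} + c.X) + a.a.X\{a}))))\{a} → —c→ m4
LTS(Q): 7 reachable states
  n0 = rec X. c.(c.(0\{a,b} + c.X) + a.a.X\{a}) → —c→ n1
  n1 = c.(0\{a,b} + c.(rec X. c.(c.(0\{a,b} + c.X) + a.a.X\{a}))) + a.a.(rec X. c.(c.(0\{a,b} + c.X) + a.a.X\{a}))\{a} → —a→ n2, —c→ n3
  n2 = a.(rec X. c.(c.(0\{a,b} + c.X) + a.a.X\{a}))\{a} → —a→ n4
  n3 = 0\{a,b} + c.(rec X. c.(c.(0\{a,b} + c.X) + a.a.X\{a})) → —c→ n0
  n4 = (rec X. c.(c.(0\{a,b} + c.X) + a.a.X\{a}))\{a} → —c→ n5
  n5 = (c.(0\{a,b} + c.(rec X. c.(c.(0\{a,b} + c.X) + a.a.X\{a}))) + a.a.(rec X. c.(c.(0\{a,b} + c.X) + a.a.X\{a}))\{a})\{a} → —c→ n6
  n6 = (0\{a,b} + c.(rec X. c.(c.(0\{a,b} + c.X) + a.a.X\{a})))\{a} → —c→ n4
Coarsest stable partition (strong bisimilarity classes):
  B0 = {m0, n0}
  B1 = {m1, n1}
  B2 = {m3, n3}
  B3 = {m2, n2}
  B4 = {m4, m5, m6, n4, n5, n6}
m0 ∈ B0, n0 ∈ B0 → same block

YES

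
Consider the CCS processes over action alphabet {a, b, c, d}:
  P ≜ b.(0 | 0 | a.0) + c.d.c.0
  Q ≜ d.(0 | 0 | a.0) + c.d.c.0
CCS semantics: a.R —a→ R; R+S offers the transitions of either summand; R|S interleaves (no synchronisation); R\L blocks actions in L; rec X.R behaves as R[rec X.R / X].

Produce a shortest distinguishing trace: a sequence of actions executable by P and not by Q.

Reachable graph of P (6 states):
  s0 = b.(0 | 0 | a.0) + c.d.c.0 | -b-> s1, -c-> s2
  s1 = 0 | 0 | a.0 | -a-> s3
  s2 = d.c.0 | -d-> s4
  s3 = 0 | 0 | 0 | stopped
  s4 = c.0 | -c-> s5
  s5 = 0 | stopped
Reachable graph of Q (6 states):
  t0 = d.(0 | 0 | a.0) + c.d.c.0 | -c-> t1, -d-> t2
  t1 = d.c.0 | -d-> t3
  t2 = 0 | 0 | a.0 | -a-> t4
  t3 = c.0 | -c-> t5
  t4 = 0 | 0 | 0 | stopped
  t5 = 0 | stopped
Trace ⟨b⟩ through P, begin at {s0}:
  step 1 (b): {s1}
  — P admits the full trace.
Trace ⟨b⟩ through Q, begin at {t0}:
  step 1 (b): ∅  — Q cannot continue

b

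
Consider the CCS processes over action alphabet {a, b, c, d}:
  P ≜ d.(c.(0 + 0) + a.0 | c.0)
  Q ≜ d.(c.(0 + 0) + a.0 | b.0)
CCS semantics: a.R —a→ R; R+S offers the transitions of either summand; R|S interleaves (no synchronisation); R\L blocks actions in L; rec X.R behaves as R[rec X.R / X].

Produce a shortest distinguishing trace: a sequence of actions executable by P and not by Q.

LTS(P): 6 reachable states
  s0 = d.(c.(0 + 0) + a.0 | c.0) ⊢ =d=> s1
  s1 = c.(0 + 0) + a.0 | c.0 ⊢ =a=> s2, =c=> s3, =c=> s4
  s2 = 0 | c.0 ⊢ =c=> s5
  s3 = 0 + 0 ⊢ ∅
  s4 = a.0 | 0 ⊢ =a=> s5
  s5 = 0 | 0 ⊢ ∅
LTS(Q): 6 reachable states
  t0 = d.(c.(0 + 0) + a.0 | b.0) ⊢ =d=> t1
  t1 = c.(0 + 0) + a.0 | b.0 ⊢ =a=> t2, =b=> t3, =c=> t4
  t2 = 0 | b.0 ⊢ =b=> t5
  t3 = a.0 | 0 ⊢ =a=> t5
  t4 = 0 + 0 ⊢ ∅
  t5 = 0 | 0 ⊢ ∅
Trace ⟨dac⟩ through P, begin at {s0}:
  after d @ step 1: {s1}
  after a @ step 2: {s2}
  after c @ step 3: {s5}
  ✓ P
Trace ⟨dac⟩ through Q, begin at {t0}:
  after d @ step 1: {t1}
  after a @ step 2: {t2}
  after c @ step 3: ∅ (Q stuck)

dac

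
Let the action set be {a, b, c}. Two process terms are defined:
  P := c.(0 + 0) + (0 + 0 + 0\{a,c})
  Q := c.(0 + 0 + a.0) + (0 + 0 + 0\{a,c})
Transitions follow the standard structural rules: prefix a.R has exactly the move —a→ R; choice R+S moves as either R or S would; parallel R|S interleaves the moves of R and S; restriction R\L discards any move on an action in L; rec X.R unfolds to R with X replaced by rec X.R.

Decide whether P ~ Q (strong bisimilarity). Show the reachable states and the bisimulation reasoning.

LTS(P): 2 reachable states
  p0 = c.(0 + 0) + (0 + 0 + 0\{a,c}) → ··c··> p1
  p1 = 0 + 0 → stopped
LTS(Q): 3 reachable states
  q0 = c.(0 + 0 + a.0) + (0 + 0 + 0\{a,c}) → ··c··> q1
  q1 = 0 + 0 + a.0 → ··a··> q2
  q2 = 0 → stopped
Coarsest stable partition (strong bisimilarity classes):
  B0 = {p0}
  B1 = {p1, q2}
  B2 = {q0}
  B3 = {q1}
p0 ∈ B0, q0 ∈ B2 → different blocks

P ≁ Q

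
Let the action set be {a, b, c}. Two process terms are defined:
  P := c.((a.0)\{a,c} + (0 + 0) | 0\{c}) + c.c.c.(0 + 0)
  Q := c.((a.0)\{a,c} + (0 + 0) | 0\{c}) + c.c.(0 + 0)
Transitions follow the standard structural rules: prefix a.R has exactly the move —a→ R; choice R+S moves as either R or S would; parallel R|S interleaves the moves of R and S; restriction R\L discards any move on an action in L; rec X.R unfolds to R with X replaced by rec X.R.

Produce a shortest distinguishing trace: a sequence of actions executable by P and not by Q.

ccc

P's transition system — 5 states:
  u0 = c.((a.0)\{a,c} + (0 + 0) | 0\{c}) + c.c.c.(0 + 0) has moves —c→ u1, —c→ u2
  u1 = (a.0)\{a,c} + (0 + 0) | 0\{c} has moves deadlocked
  u2 = c.c.(0 + 0) has moves —c→ u3
  u3 = c.(0 + 0) has moves —c→ u4
  u4 = 0 + 0 has moves deadlocked
Q's transition system — 4 states:
  v0 = c.((a.0)\{a,c} + (0 + 0) | 0\{c}) + c.c.(0 + 0) has moves —c→ v1, —c→ v2
  v1 = (a.0)\{a,c} + (0 + 0) | 0\{c} has moves deadlocked
  v2 = c.(0 + 0) has moves —c→ v3
  v3 = 0 + 0 has moves deadlocked
Run σ = ⟨ccc⟩ on P: start {u0}
  step 1 (c): {u1, u2}
  step 2 (c): {u3}
  step 3 (c): {u4}
  ✓ P
Run σ = ⟨ccc⟩ on Q: start {v0}
  step 1 (c): {v1, v2}
  step 2 (c): {v3}
  step 3 (c): no successor for Q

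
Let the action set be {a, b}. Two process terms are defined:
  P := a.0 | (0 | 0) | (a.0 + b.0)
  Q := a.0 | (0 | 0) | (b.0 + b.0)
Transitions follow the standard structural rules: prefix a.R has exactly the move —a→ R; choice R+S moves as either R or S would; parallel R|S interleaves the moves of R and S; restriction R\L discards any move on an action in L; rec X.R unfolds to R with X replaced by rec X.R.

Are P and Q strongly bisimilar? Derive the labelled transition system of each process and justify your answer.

not bisimilar

P's transition system — 4 states:
  p0 = a.0 | (0 | 0) | (a.0 + b.0) ⊢ ··a··> p1, ··a··> p2, ··b··> p2
  p1 = 0 | (0 | 0) | (a.0 + b.0) ⊢ ··a··> p3, ··b··> p3
  p2 = a.0 | (0 | 0) | 0 ⊢ ··a··> p3
  p3 = 0 | (0 | 0) | 0 ⊢ (no moves)
Q's transition system — 4 states:
  q0 = a.0 | (0 | 0) | (b.0 + b.0) ⊢ ··a··> q1, ··b··> q2
  q1 = 0 | (0 | 0) | (b.0 + b.0) ⊢ ··b··> q3
  q2 = a.0 | (0 | 0) | 0 ⊢ ··a··> q3
  q3 = 0 | (0 | 0) | 0 ⊢ (no moves)
Bisimilarity quotient blocks:
  B0 = {p0}
  B1 = {p2, q2}
  B2 = {p3, q3}
  B3 = {p1}
  B4 = {q0}
  B5 = {q1}
p0 ∈ B0, q0 ∈ B4 → different blocks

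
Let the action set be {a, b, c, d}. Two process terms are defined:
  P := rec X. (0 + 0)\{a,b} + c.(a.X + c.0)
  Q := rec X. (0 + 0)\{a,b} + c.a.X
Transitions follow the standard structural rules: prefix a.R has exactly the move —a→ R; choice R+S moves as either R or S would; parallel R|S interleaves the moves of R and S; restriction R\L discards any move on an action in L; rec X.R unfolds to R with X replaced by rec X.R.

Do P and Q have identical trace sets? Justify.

LTS(P): 3 reachable states
  p0 = rec X. (0 + 0)\{a,b} + c.(a.X + c.0) has moves -c-> p1
  p1 = a.(rec X. (0 + 0)\{a,b} + c.(a.X + c.0)) + c.0 has moves -a-> p0, -c-> p2
  p2 = 0 has moves (no moves)
LTS(Q): 2 reachable states
  q0 = rec X. (0 + 0)\{a,b} + c.a.X has moves -c-> q1
  q1 = a.(rec X. (0 + 0)\{a,b} + c.a.X) has moves -a-> q0
Trace ⟨cc⟩ through P, begin at {p0}:
  after c @ step 1: {p1}
  after c @ step 2: {p2}
  — P admits the full trace.
Trace ⟨cc⟩ through Q, begin at {q0}:
  after c @ step 1: {q1}
  after c @ step 2: no successor for Q

NO — witness ⟨cc⟩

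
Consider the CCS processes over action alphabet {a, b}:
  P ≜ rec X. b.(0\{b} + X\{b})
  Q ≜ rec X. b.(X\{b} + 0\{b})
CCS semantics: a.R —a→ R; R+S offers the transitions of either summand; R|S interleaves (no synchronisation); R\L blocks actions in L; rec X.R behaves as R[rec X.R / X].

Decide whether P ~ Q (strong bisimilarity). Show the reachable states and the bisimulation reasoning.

P's transition system — 2 states:
  s0 = rec X. b.(0\{b} + X\{b}) | ··b··> s1
  s1 = 0\{b} + (rec X. b.(0\{b} + X\{b}))\{b} | (no moves)
Q's transition system — 2 states:
  t0 = rec X. b.(X\{b} + 0\{b}) | ··b··> t1
  t1 = (rec X. b.(X\{b} + 0\{b}))\{b} + 0\{b} | (no moves)
Partition-refinement fixed point:
  B0 = {s0, t0}
  B1 = {s1, t1}
s0 ∈ B0, t0 ∈ B0 → same block

bisimilar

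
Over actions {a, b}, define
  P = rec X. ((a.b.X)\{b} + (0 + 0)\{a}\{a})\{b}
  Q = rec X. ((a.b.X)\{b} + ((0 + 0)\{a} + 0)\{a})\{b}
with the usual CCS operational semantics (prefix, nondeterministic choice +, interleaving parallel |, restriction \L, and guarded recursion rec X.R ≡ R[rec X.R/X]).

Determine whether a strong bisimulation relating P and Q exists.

LTS(P): 2 reachable states
  p0 = rec X. ((a.b.X)\{b} + (0 + 0)\{a}\{a})\{b} ⊢ ··a··> p1
  p1 = (b.(rec X. ((a.b.X)\{b} + (0 + 0)\{a}\{a})\{b}))\{b}\{b} ⊢ (no moves)
LTS(Q): 2 reachable states
  q0 = rec X. ((a.b.X)\{b} + ((0 + 0)\{a} + 0)\{a})\{b} ⊢ ··a··> q1
  q1 = (b.(rec X. ((a.b.X)\{b} + ((0 + 0)\{a} + 0)\{a})\{b}))\{b}\{b} ⊢ (no moves)
Coarsest stable partition (strong bisimilarity classes):
  B0 = {p0, q0}
  B1 = {p1, q1}
p0 ∈ B0, q0 ∈ B0 → same block

bisimilar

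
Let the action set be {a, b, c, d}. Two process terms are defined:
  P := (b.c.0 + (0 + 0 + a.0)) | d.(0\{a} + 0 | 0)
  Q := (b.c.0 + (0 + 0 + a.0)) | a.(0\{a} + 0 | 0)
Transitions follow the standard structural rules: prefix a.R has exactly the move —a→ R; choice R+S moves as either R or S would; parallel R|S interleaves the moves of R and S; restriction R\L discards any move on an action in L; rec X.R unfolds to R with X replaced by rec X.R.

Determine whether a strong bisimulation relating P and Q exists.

P ≁ Q

LTS(P): 6 reachable states
  m0 = (b.c.0 + (0 + 0 + a.0)) | d.(0\{a} + 0 | 0) :: -a-> m1, -b-> m2, -d-> m3
  m1 = 0 | d.(0\{a} + 0 | 0) :: -d-> m4
  m2 = c.0 | d.(0\{a} + 0 | 0) :: -c-> m1, -d-> m5
  m3 = (b.c.0 + (0 + 0 + a.0)) | (0\{a} + 0 | 0) :: -a-> m4, -b-> m5
  m4 = 0 | (0\{a} + 0 | 0) :: deadlocked
  m5 = c.0 | (0\{a} + 0 | 0) :: -c-> m4
LTS(Q): 6 reachable states
  n0 = (b.c.0 + (0 + 0 + a.0)) | a.(0\{a} + 0 | 0) :: -a-> n1, -a-> n2, -b-> n3
  n1 = (b.c.0 + (0 + 0 + a.0)) | (0\{a} + 0 | 0) :: -a-> n4, -b-> n5
  n2 = 0 | a.(0\{a} + 0 | 0) :: -a-> n4
  n3 = c.0 | a.(0\{a} + 0 | 0) :: -a-> n5, -c-> n2
  n4 = 0 | (0\{a} + 0 | 0) :: deadlocked
  n5 = c.0 | (0\{a} + 0 | 0) :: -c-> n4
Partition-refinement fixed point:
  B0 = {m0}
  B1 = {m1}
  B2 = {m4, n4}
  B3 = {m3, n1}
  B4 = {m5, n5}
  B5 = {m2}
  B6 = {n0}
  B7 = {n3}
  B8 = {n2}
m0 ∈ B0, n0 ∈ B6 → different blocks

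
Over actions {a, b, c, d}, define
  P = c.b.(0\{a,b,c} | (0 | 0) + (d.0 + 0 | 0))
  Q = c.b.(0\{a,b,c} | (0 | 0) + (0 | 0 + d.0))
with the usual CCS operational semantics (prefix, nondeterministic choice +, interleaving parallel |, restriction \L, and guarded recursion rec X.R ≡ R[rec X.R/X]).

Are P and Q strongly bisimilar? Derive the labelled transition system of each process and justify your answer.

LTS(P): 4 reachable states
  u0 = c.b.(0\{a,b,c} | (0 | 0) + (d.0 + 0 | 0)) ⊢ -c-> u1
  u1 = b.(0\{a,b,c} | (0 | 0) + (d.0 + 0 | 0)) ⊢ -b-> u2
  u2 = 0\{a,b,c} | (0 | 0) + (d.0 + 0 | 0) ⊢ -d-> u3
  u3 = 0 ⊢ ∅
LTS(Q): 4 reachable states
  v0 = c.b.(0\{a,b,c} | (0 | 0) + (0 | 0 + d.0)) ⊢ -c-> v1
  v1 = b.(0\{a,b,c} | (0 | 0) + (0 | 0 + d.0)) ⊢ -b-> v2
  v2 = 0\{a,b,c} | (0 | 0) + (0 | 0 + d.0) ⊢ -d-> v3
  v3 = 0 ⊢ ∅
Partition-refinement fixed point:
  B0 = {u0, v0}
  B1 = {u1, v1}
  B2 = {u2, v2}
  B3 = {u3, v3}
u0 ∈ B0, v0 ∈ B0 → same block

YES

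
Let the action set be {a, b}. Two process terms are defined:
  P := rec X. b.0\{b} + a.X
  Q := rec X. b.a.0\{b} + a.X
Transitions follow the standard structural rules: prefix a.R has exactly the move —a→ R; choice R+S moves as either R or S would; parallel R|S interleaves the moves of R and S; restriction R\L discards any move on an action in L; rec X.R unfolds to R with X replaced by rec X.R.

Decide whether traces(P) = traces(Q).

trace-distinct — witness ⟨ba⟩

P's transition system — 2 states:
  m0 = rec X. b.0\{b} + a.X :: =a=> m0, =b=> m1
  m1 = 0\{b} :: stopped
Q's transition system — 3 states:
  n0 = rec X. b.a.0\{b} + a.X :: =a=> n0, =b=> n1
  n1 = a.0\{b} :: =a=> n2
  n2 = 0\{b} :: stopped
Trace ⟨ba⟩ through Q, begin at {n0}:
  [1] b ⇒ {n1}
  [2] a ⇒ {n2}
  Q completes σ.
Trace ⟨ba⟩ through P, begin at {m0}:
  [1] b ⇒ {m1}
  [2] a ⇒ ∅  — P cannot continue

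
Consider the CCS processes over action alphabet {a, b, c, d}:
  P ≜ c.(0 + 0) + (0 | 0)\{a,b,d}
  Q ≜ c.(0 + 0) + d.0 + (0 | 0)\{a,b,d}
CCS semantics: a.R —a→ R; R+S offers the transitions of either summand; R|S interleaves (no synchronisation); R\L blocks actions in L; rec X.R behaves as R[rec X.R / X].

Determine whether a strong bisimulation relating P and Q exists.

NO

P's transition system — 2 states:
  m0 = c.(0 + 0) + (0 | 0)\{a,b,d} has moves =c=> m1
  m1 = 0 + 0 has moves ·
Q's transition system — 3 states:
  n0 = c.(0 + 0) + d.0 + (0 | 0)\{a,b,d} has moves =c=> n1, =d=> n2
  n1 = 0 + 0 has moves ·
  n2 = 0 has moves ·
Partition-refinement fixed point:
  B0 = {m0}
  B1 = {m1, n1, n2}
  B2 = {n0}
m0 ∈ B0, n0 ∈ B2 → different blocks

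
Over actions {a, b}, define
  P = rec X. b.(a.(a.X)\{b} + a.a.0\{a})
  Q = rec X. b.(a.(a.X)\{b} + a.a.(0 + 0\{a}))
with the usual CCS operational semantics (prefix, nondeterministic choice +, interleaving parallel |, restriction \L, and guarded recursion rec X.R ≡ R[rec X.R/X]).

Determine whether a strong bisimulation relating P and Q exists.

P ~ Q

LTS(P): 6 reachable states
  s0 = rec X. b.(a.(a.X)\{b} + a.a.0\{a}) → --b--▸ s1
  s1 = a.(a.(rec X. b.(a.(a.X)\{b} + a.a.0\{a})))\{b} + a.a.0\{a} → --a--▸ s2, --a--▸ s3
  s2 = (a.(rec X. b.(a.(a.X)\{b} + a.a.0\{a})))\{b} → --a--▸ s4
  s3 = a.0\{a} → --a--▸ s5
  s4 = (rec X. b.(a.(a.X)\{b} + a.a.0\{a}))\{b} → ·
  s5 = 0\{a} → ·
LTS(Q): 6 reachable states
  t0 = rec X. b.(a.(a.X)\{b} + a.a.(0 + 0\{a})) → --b--▸ t1
  t1 = a.(a.(rec X. b.(a.(a.X)\{b} + a.a.(0 + 0\{a}))))\{b} + a.a.(0 + 0\{a}) → --a--▸ t2, --a--▸ t3
  t2 = (a.(rec X. b.(a.(a.X)\{b} + a.a.(0 + 0\{a}))))\{b} → --a--▸ t4
  t3 = a.(0 + 0\{a}) → --a--▸ t5
  t4 = (rec X. b.(a.(a.X)\{b} + a.a.(0 + 0\{a})))\{b} → ·
  t5 = 0 + 0\{a} → ·
Bisimilarity quotient blocks:
  B0 = {s0, t0}
  B1 = {s1, t1}
  B2 = {s2, s3, t2, t3}
  B3 = {s4, s5, t4, t5}
s0 ∈ B0, t0 ∈ B0 → same block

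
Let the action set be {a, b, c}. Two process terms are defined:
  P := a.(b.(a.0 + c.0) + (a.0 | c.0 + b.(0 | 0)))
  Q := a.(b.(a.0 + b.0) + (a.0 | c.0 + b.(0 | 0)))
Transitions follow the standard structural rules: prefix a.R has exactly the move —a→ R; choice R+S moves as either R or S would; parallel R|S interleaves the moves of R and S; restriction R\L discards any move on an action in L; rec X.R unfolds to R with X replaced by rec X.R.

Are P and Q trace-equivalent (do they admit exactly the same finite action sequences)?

Reachable graph of P (7 states):
  s0 = a.(b.(a.0 + c.0) + (a.0 | c.0 + b.(0 | 0))) | ··a··> s1
  s1 = b.(a.0 + c.0) + (a.0 | c.0 + b.(0 | 0)) | ··a··> s2, ··b··> s3, ··b··> s4, ··c··> s5
  s2 = 0 | c.0 | ··c··> s3
  s3 = 0 | 0 | stopped
  s4 = a.0 + c.0 | ··a··> s6, ··c··> s6
  s5 = a.0 | 0 | ··a··> s3
  s6 = 0 | stopped
Reachable graph of Q (7 states):
  t0 = a.(b.(a.0 + b.0) + (a.0 | c.0 + b.(0 | 0))) | ··a··> t1
  t1 = b.(a.0 + b.0) + (a.0 | c.0 + b.(0 | 0)) | ··a··> t2, ··b··> t3, ··b··> t4, ··c··> t5
  t2 = 0 | c.0 | ··c··> t3
  t3 = 0 | 0 | stopped
  t4 = a.0 + b.0 | ··a··> t6, ··b··> t6
  t5 = a.0 | 0 | ··a··> t3
  t6 = 0 | stopped
Trace ⟨abc⟩ through P, begin at {s0}:
  [1] a ⇒ {s1}
  [2] b ⇒ {s3, s4}
  [3] c ⇒ {s6}
  P completes σ.
Trace ⟨abc⟩ through Q, begin at {t0}:
  [1] a ⇒ {t1}
  [2] b ⇒ {t3, t4}
  [3] c ⇒ no successor for Q

NO — witness ⟨abc⟩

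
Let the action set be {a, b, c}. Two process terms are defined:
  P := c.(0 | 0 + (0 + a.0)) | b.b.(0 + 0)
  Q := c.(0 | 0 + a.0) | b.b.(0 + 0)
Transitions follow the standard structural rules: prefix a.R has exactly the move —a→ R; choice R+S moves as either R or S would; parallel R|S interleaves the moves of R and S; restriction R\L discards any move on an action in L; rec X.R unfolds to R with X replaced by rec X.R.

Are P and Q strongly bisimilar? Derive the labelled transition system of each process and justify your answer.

P ~ Q

LTS(P): 9 reachable states
  u0 = c.(0 | 0 + (0 + a.0)) | b.b.(0 + 0) ⊢ --b--▸ u1, --c--▸ u2
  u1 = c.(0 | 0 + (0 + a.0)) | b.(0 + 0) ⊢ --b--▸ u3, --c--▸ u4
  u2 = (0 | 0 + (0 + a.0)) | b.b.(0 + 0) ⊢ --a--▸ u5, --b--▸ u4
  u3 = c.(0 | 0 + (0 + a.0)) | (0 + 0) ⊢ --c--▸ u6
  u4 = (0 | 0 + (0 + a.0)) | b.(0 + 0) ⊢ --a--▸ u7, --b--▸ u6
  u5 = 0 | b.b.(0 + 0) ⊢ --b--▸ u7
  u6 = (0 | 0 + (0 + a.0)) | (0 + 0) ⊢ --a--▸ u8
  u7 = 0 | b.(0 + 0) ⊢ --b--▸ u8
  u8 = 0 | (0 + 0) ⊢ deadlocked
LTS(Q): 9 reachable states
  v0 = c.(0 | 0 + a.0) | b.b.(0 + 0) ⊢ --b--▸ v1, --c--▸ v2
  v1 = c.(0 | 0 + a.0) | b.(0 + 0) ⊢ --b--▸ v3, --c--▸ v4
  v2 = (0 | 0 + a.0) | b.b.(0 + 0) ⊢ --a--▸ v5, --b--▸ v4
  v3 = c.(0 | 0 + a.0) | (0 + 0) ⊢ --c--▸ v6
  v4 = (0 | 0 + a.0) | b.(0 + 0) ⊢ --a--▸ v7, --b--▸ v6
  v5 = 0 | b.b.(0 + 0) ⊢ --b--▸ v7
  v6 = (0 | 0 + a.0) | (0 + 0) ⊢ --a--▸ v8
  v7 = 0 | b.(0 + 0) ⊢ --b--▸ v8
  v8 = 0 | (0 + 0) ⊢ deadlocked
Coarsest stable partition (strong bisimilarity classes):
  B0 = {u0, v0}
  B1 = {u1, v1}
  B2 = {u4, v4}
  B3 = {u7, v7}
  B4 = {u8, v8}
  B5 = {u6, v6}
  B6 = {u3, v3}
  B7 = {u2, v2}
  B8 = {u5, v5}
u0 ∈ B0, v0 ∈ B0 → same block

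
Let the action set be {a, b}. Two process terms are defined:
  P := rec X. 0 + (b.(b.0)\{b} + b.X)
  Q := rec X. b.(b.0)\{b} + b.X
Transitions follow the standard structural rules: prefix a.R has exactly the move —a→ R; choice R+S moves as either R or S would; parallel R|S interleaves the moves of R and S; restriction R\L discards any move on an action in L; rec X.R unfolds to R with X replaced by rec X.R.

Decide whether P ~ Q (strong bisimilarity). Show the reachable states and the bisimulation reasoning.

LTS(P): 2 reachable states
  u0 = rec X. 0 + (b.(b.0)\{b} + b.X) :: --b--▸ u0, --b--▸ u1
  u1 = (b.0)\{b} :: ∅
LTS(Q): 2 reachable states
  v0 = rec X. b.(b.0)\{b} + b.X :: --b--▸ v0, --b--▸ v1
  v1 = (b.0)\{b} :: ∅
Bisimilarity quotient blocks:
  B0 = {u0, v0}
  B1 = {u1, v1}
u0 ∈ B0, v0 ∈ B0 → same block

YES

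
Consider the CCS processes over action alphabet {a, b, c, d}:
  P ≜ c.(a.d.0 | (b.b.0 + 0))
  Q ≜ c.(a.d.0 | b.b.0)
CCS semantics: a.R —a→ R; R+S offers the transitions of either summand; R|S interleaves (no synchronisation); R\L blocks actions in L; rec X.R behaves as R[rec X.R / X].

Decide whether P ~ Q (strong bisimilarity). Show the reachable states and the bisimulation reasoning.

YES

Reachable graph of P (10 states):
  m0 = c.(a.d.0 | (b.b.0 + 0)) :: ··c··> m1
  m1 = a.d.0 | (b.b.0 + 0) :: ··a··> m2, ··b··> m3
  m2 = d.0 | (b.b.0 + 0) :: ··b··> m4, ··d··> m5
  m3 = a.d.0 | b.0 :: ··a··> m4, ··b··> m6
  m4 = d.0 | b.0 :: ··b··> m7, ··d··> m8
  m5 = 0 | (b.b.0 + 0) :: ··b··> m8
  m6 = a.d.0 | 0 :: ··a··> m7
  m7 = d.0 | 0 :: ··d··> m9
  m8 = 0 | b.0 :: ··b··> m9
  m9 = 0 | 0 :: ·
Reachable graph of Q (10 states):
  n0 = c.(a.d.0 | b.b.0) :: ··c··> n1
  n1 = a.d.0 | b.b.0 :: ··a··> n2, ··b··> n3
  n2 = d.0 | b.b.0 :: ··b··> n4, ··d··> n5
  n3 = a.d.0 | b.0 :: ··a··> n4, ··b··> n6
  n4 = d.0 | b.0 :: ··b··> n7, ··d··> n8
  n5 = 0 | b.b.0 :: ··b··> n8
  n6 = a.d.0 | 0 :: ··a··> n7
  n7 = d.0 | 0 :: ··d··> n9
  n8 = 0 | b.0 :: ··b··> n9
  n9 = 0 | 0 :: ·
Coarsest stable partition (strong bisimilarity classes):
  B0 = {m0, n0}
  B1 = {m1, n1}
  B2 = {m2, n2}
  B3 = {m4, n4}
  B4 = {m7, n7}
  B5 = {m9, n9}
  B6 = {m8, n8}
  B7 = {m5, n5}
  B8 = {m3, n3}
  B9 = {m6, n6}
m0 ∈ B0, n0 ∈ B0 → same block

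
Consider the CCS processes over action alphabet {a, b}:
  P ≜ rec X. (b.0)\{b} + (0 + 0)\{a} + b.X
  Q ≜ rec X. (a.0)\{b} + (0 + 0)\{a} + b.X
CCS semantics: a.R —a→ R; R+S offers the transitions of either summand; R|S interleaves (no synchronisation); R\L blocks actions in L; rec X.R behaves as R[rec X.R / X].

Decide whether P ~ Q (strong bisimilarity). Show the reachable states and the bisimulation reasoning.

P's transition system — 1 states:
  p0 = rec X. (b.0)\{b} + (0 + 0)\{a} + b.X → —b→ p0
Q's transition system — 2 states:
  q0 = rec X. (a.0)\{b} + (0 + 0)\{a} + b.X → —a→ q1, —b→ q0
  q1 = 0\{b} → ∅
Partition-refinement fixed point:
  B0 = {p0}
  B1 = {q0}
  B2 = {q1}
p0 ∈ B0, q0 ∈ B1 → different blocks

P ≁ Q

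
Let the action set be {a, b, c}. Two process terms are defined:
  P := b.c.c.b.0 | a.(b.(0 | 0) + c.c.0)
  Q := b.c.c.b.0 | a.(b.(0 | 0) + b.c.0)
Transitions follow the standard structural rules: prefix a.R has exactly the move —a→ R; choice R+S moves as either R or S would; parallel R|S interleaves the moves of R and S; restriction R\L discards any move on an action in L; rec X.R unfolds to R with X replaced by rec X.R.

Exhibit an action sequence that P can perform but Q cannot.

P's transition system — 25 states:
  m0 = b.c.c.b.0 | a.(b.(0 | 0) + c.c.0) | =a=> m1, =b=> m2
  m1 = b.c.c.b.0 | (b.(0 | 0) + c.c.0) | =b=> m3, =b=> m4, =c=> m5
  m2 = c.c.b.0 | a.(b.(0 | 0) + c.c.0) | =a=> m4, =c=> m6
  m3 = b.c.c.b.0 | (0 | 0) | =b=> m7
  m4 = c.c.b.0 | (b.(0 | 0) + c.c.0) | =b=> m7, =c=> m8, =c=> m9
  m5 = b.c.c.b.0 | c.0 | =b=> m9, =c=> m10
  m6 = c.b.0 | a.(b.(0 | 0) + c.c.0) | =a=> m8, =c=> m11
  m7 = c.c.b.0 | (0 | 0) | =c=> m12
  m8 = c.b.0 | (b.(0 | 0) + c.c.0) | =b=> m12, =c=> m13, =c=> m14
  m9 = c.c.b.0 | c.0 | =c=> m14, =c=> m15
  m10 = b.c.c.b.0 | 0 | =b=> m15
  m11 = b.0 | a.(b.(0 | 0) + c.c.0) | =a=> m13, =b=> m16
  m12 = c.b.0 | (0 | 0) | =c=> m17
  m13 = b.0 | (b.(0 | 0) + c.c.0) | =b=> m17, =b=> m18, =c=> m19
  m14 = c.b.0 | c.0 | =c=> m19, =c=> m20
  m15 = c.c.b.0 | 0 | =c=> m20
  m16 = 0 | a.(b.(0 | 0) + c.c.0) | =a=> m18
  m17 = b.0 | (0 | 0) | =b=> m21
  m18 = 0 | (b.(0 | 0) + c.c.0) | =b=> m21, =c=> m22
  m19 = b.0 | c.0 | =b=> m22, =c=> m23
  m20 = c.b.0 | 0 | =c=> m23
  m21 = 0 | (0 | 0) | deadlocked
  m22 = 0 | c.0 | =c=> m24
  m23 = b.0 | 0 | =b=> m24
  m24 = 0 | 0 | deadlocked
Q's transition system — 25 states:
  n0 = b.c.c.b.0 | a.(b.(0 | 0) + b.c.0) | =a=> n1, =b=> n2
  n1 = b.c.c.b.0 | (b.(0 | 0) + b.c.0) | =b=> n3, =b=> n4, =b=> n5
  n2 = c.c.b.0 | a.(b.(0 | 0) + b.c.0) | =a=> n5, =c=> n6
  n3 = b.c.c.b.0 | (0 | 0) | =b=> n7
  n4 = b.c.c.b.0 | c.0 | =b=> n8, =c=> n9
  n5 = c.c.b.0 | (b.(0 | 0) + b.c.0) | =b=> n7, =b=> n8, =c=> n10
  n6 = c.b.0 | a.(b.(0 | 0) + b.c.0) | =a=> n10, =c=> n11
  n7 = c.c.b.0 | (0 | 0) | =c=> n12
  n8 = c.c.b.0 | c.0 | =c=> n13, =c=> n14
  n9 = b.c.c.b.0 | 0 | =b=> n14
  n10 = c.b.0 | (b.(0 | 0) + b.c.0) | =b=> n12, =b=> n13, =c=> n15
  n11 = b.0 | a.(b.(0 | 0) + b.c.0) | =a=> n15, =b=> n16
  n12 = c.b.0 | (0 | 0) | =c=> n17
  n13 = c.b.0 | c.0 | =c=> n18, =c=> n19
  n14 = c.c.b.0 | 0 | =c=> n19
  n15 = b.0 | (b.(0 | 0) + b.c.0) | =b=> n17, =b=> n18, =b=> n20
  n16 = 0 | a.(b.(0 | 0) + b.c.0) | =a=> n20
  n17 = b.0 | (0 | 0) | =b=> n21
  n18 = b.0 | c.0 | =b=> n22, =c=> n23
  n19 = c.b.0 | 0 | =c=> n23
  n20 = 0 | (b.(0 | 0) + b.c.0) | =b=> n21, =b=> n22
  n21 = 0 | (0 | 0) | deadlocked
  n22 = 0 | c.0 | =c=> n24
  n23 = b.0 | 0 | =b=> n24
  n24 = 0 | 0 | deadlocked
Run σ = ⟨ac⟩ on P: start {m0}
  after a @ step 1: {m1}
  after c @ step 2: {m5}
  P completes σ.
Run σ = ⟨ac⟩ on Q: start {n0}
  after a @ step 1: {n1}
  after c @ step 2: no successor for Q

ac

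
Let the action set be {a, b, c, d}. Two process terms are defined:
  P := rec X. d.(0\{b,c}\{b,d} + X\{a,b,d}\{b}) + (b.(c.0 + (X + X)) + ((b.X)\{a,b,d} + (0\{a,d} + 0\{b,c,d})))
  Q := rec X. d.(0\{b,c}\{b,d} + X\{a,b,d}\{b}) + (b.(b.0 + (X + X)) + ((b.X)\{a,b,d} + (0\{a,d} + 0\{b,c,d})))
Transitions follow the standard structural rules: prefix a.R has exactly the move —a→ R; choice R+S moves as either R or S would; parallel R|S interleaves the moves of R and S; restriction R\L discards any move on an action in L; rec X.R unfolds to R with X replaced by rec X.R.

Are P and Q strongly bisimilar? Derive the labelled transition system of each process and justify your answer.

not bisimilar

P's transition system — 4 states:
  u0 = rec X. d.(0\{b,c}\{b,d} + X\{a,b,d}\{b}) + (b.(c.0 + (X + X)) + ((b.X)\{a,b,d} + (0\{a,d} + 0\{b,c,d}))) | =b=> u1, =d=> u2
  u1 = c.0 + ((rec X. d.(0\{b,c}\{b,d} + X\{a,b,d}\{b}) + (b.(c.0 + (X + X)) + ((b.X)\{a,b,d} + (0\{a,d} + 0\{b,c,d})))) + (rec X. d.(0\{b,c}\{b,d} + X\{a,b,d}\{b}) + (b.(c.0 + (X + X)) + ((b.X)\{a,b,d} + (0\{a,d} + 0\{b,c,d}))))) | =b=> u1, =c=> u3, =d=> u2
  u2 = 0\{b,c}\{b,d} + (rec X. d.(0\{b,c}\{b,d} + X\{a,b,d}\{b}) + (b.(c.0 + (X + X)) + ((b.X)\{a,b,d} + (0\{a,d} + 0\{b,c,d}))))\{a,b,d}\{b} | ·
  u3 = 0 | ·
Q's transition system — 4 states:
  v0 = rec X. d.(0\{b,c}\{b,d} + X\{a,b,d}\{b}) + (b.(b.0 + (X + X)) + ((b.X)\{a,b,d} + (0\{a,d} + 0\{b,c,d}))) | =b=> v1, =d=> v2
  v1 = b.0 + ((rec X. d.(0\{b,c}\{b,d} + X\{a,b,d}\{b}) + (b.(b.0 + (X + X)) + ((b.X)\{a,b,d} + (0\{a,d} + 0\{b,c,d})))) + (rec X. d.(0\{b,c}\{b,d} + X\{a,b,d}\{b}) + (b.(b.0 + (X + X)) + ((b.X)\{a,b,d} + (0\{a,d} + 0\{b,c,d}))))) | =b=> v1, =b=> v3, =d=> v2
  v2 = 0\{b,c}\{b,d} + (rec X. d.(0\{b,c}\{b,d} + X\{a,b,d}\{b}) + (b.(b.0 + (X + X)) + ((b.X)\{a,b,d} + (0\{a,d} + 0\{b,c,d}))))\{a,b,d}\{b} | ·
  v3 = 0 | ·
Bisimilarity quotient blocks:
  B0 = {u0}
  B1 = {u1}
  B2 = {u2, u3, v2, v3}
  B3 = {v0}
  B4 = {v1}
u0 ∈ B0, v0 ∈ B3 → different blocks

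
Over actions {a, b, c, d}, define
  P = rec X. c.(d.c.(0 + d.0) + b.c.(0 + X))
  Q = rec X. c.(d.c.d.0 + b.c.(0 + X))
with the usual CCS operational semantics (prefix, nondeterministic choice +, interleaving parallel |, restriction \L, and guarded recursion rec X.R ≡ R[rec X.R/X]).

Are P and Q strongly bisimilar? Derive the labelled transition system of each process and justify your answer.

YES

LTS(P): 7 reachable states
  p0 = rec X. c.(d.c.(0 + d.0) + b.c.(0 + X)) :: --c--▸ p1
  p1 = d.c.(0 + d.0) + b.c.(0 + (rec X. c.(d.c.(0 + d.0) + b.c.(0 + X)))) :: --b--▸ p2, --d--▸ p3
  p2 = c.(0 + (rec X. c.(d.c.(0 + d.0) + b.c.(0 + X)))) :: --c--▸ p4
  p3 = c.(0 + d.0) :: --c--▸ p5
  p4 = 0 + (rec X. c.(d.c.(0 + d.0) + b.c.(0 + X))) :: --c--▸ p1
  p5 = 0 + d.0 :: --d--▸ p6
  p6 = 0 :: deadlocked
LTS(Q): 7 reachable states
  q0 = rec X. c.(d.c.d.0 + b.c.(0 + X)) :: --c--▸ q1
  q1 = d.c.d.0 + b.c.(0 + (rec X. c.(d.c.d.0 + b.c.(0 + X)))) :: --b--▸ q2, --d--▸ q3
  q2 = c.(0 + (rec X. c.(d.c.d.0 + b.c.(0 + X)))) :: --c--▸ q4
  q3 = c.d.0 :: --c--▸ q5
  q4 = 0 + (rec X. c.(d.c.d.0 + b.c.(0 + X))) :: --c--▸ q1
  q5 = d.0 :: --d--▸ q6
  q6 = 0 :: deadlocked
Bisimilarity quotient blocks:
  B0 = {p0, p4, q0, q4}
  B1 = {p1, q1}
  B2 = {p3, q3}
  B3 = {p5, q5}
  B4 = {p6, q6}
  B5 = {p2, q2}
p0 ∈ B0, q0 ∈ B0 → same block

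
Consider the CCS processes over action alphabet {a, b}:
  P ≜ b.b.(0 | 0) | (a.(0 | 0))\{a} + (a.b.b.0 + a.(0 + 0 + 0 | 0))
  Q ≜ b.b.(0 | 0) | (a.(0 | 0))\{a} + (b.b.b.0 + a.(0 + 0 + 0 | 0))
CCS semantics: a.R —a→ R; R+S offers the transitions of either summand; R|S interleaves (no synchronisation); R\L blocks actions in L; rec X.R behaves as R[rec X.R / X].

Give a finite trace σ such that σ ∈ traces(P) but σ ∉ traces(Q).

ab

LTS(P): 7 reachable states
  p0 = b.b.(0 | 0) | (a.(0 | 0))\{a} + (a.b.b.0 + a.(0 + 0 + 0 | 0)) → -a-> p1, -a-> p2, -b-> p3
  p1 = 0 + 0 + 0 | 0 → (no moves)
  p2 = b.b.0 → -b-> p4
  p3 = b.(0 | 0) | (a.(0 | 0))\{a} → -b-> p5
  p4 = b.0 → -b-> p6
  p5 = 0 | 0 | (a.(0 | 0))\{a} → (no moves)
  p6 = 0 → (no moves)
LTS(Q): 7 reachable states
  q0 = b.b.(0 | 0) | (a.(0 | 0))\{a} + (b.b.b.0 + a.(0 + 0 + 0 | 0)) → -a-> q1, -b-> q2, -b-> q3
  q1 = 0 + 0 + 0 | 0 → (no moves)
  q2 = b.(0 | 0) | (a.(0 | 0))\{a} → -b-> q4
  q3 = b.b.0 → -b-> q5
  q4 = 0 | 0 | (a.(0 | 0))\{a} → (no moves)
  q5 = b.0 → -b-> q6
  q6 = 0 → (no moves)
Run σ = ⟨ab⟩ on P: start {p0}
  [1] a ⇒ {p1, p2}
  [2] b ⇒ {p4}
  — P admits the full trace.
Run σ = ⟨ab⟩ on Q: start {q0}
  [1] a ⇒ {q1}
  [2] b ⇒ ∅ (Q stuck)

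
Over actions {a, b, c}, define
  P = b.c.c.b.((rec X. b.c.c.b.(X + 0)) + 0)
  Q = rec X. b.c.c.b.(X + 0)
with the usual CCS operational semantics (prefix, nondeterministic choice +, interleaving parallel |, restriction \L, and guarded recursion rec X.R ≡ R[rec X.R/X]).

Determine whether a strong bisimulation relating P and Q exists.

P ~ Q

LTS(P): 5 reachable states
  p0 = b.c.c.b.((rec X. b.c.c.b.(X + 0)) + 0) ⊢ ··b··> p1
  p1 = c.c.b.((rec X. b.c.c.b.(X + 0)) + 0) ⊢ ··c··> p2
  p2 = c.b.((rec X. b.c.c.b.(X + 0)) + 0) ⊢ ··c··> p3
  p3 = b.((rec X. b.c.c.b.(X + 0)) + 0) ⊢ ··b··> p4
  p4 = (rec X. b.c.c.b.(X + 0)) + 0 ⊢ ··b··> p1
LTS(Q): 5 reachable states
  q0 = rec X. b.c.c.b.(X + 0) ⊢ ··b··> q1
  q1 = c.c.b.((rec X. b.c.c.b.(X + 0)) + 0) ⊢ ··c··> q2
  q2 = c.b.((rec X. b.c.c.b.(X + 0)) + 0) ⊢ ··c··> q3
  q3 = b.((rec X. b.c.c.b.(X + 0)) + 0) ⊢ ··b··> q4
  q4 = (rec X. b.c.c.b.(X + 0)) + 0 ⊢ ··b··> q1
Bisimilarity quotient blocks:
  B0 = {p0, p4, q0, q4}
  B1 = {p1, q1}
  B2 = {p2, q2}
  B3 = {p3, q3}
p0 ∈ B0, q0 ∈ B0 → same block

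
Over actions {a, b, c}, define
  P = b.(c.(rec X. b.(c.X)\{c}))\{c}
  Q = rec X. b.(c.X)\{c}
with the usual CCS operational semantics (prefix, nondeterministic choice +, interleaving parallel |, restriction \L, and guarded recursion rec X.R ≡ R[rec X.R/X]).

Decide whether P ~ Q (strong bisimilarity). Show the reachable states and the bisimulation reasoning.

P's transition system — 2 states:
  m0 = b.(c.(rec X. b.(c.X)\{c}))\{c} has moves ··b··> m1
  m1 = (c.(rec X. b.(c.X)\{c}))\{c} has moves stopped
Q's transition system — 2 states:
  n0 = rec X. b.(c.X)\{c} has moves ··b··> n1
  n1 = (c.(rec X. b.(c.X)\{c}))\{c} has moves stopped
Bisimilarity quotient blocks:
  B0 = {m0, n0}
  B1 = {m1, n1}
m0 ∈ B0, n0 ∈ B0 → same block

YES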